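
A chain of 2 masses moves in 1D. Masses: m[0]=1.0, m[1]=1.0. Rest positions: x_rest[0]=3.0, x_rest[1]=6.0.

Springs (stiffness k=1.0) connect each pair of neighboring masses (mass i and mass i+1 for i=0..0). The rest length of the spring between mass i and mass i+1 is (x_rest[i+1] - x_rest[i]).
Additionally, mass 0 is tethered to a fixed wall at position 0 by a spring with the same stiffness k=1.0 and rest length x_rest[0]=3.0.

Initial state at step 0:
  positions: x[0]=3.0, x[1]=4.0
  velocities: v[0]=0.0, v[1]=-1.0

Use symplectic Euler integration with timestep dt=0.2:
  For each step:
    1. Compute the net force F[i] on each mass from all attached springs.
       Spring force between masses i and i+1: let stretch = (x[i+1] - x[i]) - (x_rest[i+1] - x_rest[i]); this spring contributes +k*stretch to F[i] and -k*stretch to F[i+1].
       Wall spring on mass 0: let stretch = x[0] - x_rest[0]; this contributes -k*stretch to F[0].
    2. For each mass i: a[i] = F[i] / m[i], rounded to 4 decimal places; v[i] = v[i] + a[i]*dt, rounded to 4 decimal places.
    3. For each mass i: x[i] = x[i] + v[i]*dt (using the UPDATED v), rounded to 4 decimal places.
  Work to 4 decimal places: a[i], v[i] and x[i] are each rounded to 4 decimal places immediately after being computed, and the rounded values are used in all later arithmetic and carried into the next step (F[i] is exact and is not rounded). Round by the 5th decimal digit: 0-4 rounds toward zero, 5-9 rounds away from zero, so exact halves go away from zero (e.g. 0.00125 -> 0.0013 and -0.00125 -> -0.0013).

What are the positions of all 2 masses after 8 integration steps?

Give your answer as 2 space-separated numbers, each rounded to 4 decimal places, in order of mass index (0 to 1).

Answer: 1.2513 4.7310

Derivation:
Step 0: x=[3.0000 4.0000] v=[0.0000 -1.0000]
Step 1: x=[2.9200 3.8800] v=[-0.4000 -0.6000]
Step 2: x=[2.7616 3.8416] v=[-0.7920 -0.1920]
Step 3: x=[2.5359 3.8800] v=[-1.1283 0.1920]
Step 4: x=[2.2626 3.9846] v=[-1.3667 0.5232]
Step 5: x=[1.9676 4.1404] v=[-1.4748 0.7788]
Step 6: x=[1.6808 4.3292] v=[-1.4338 0.9442]
Step 7: x=[1.4327 4.5321] v=[-1.2403 1.0145]
Step 8: x=[1.2513 4.7310] v=[-0.9070 0.9946]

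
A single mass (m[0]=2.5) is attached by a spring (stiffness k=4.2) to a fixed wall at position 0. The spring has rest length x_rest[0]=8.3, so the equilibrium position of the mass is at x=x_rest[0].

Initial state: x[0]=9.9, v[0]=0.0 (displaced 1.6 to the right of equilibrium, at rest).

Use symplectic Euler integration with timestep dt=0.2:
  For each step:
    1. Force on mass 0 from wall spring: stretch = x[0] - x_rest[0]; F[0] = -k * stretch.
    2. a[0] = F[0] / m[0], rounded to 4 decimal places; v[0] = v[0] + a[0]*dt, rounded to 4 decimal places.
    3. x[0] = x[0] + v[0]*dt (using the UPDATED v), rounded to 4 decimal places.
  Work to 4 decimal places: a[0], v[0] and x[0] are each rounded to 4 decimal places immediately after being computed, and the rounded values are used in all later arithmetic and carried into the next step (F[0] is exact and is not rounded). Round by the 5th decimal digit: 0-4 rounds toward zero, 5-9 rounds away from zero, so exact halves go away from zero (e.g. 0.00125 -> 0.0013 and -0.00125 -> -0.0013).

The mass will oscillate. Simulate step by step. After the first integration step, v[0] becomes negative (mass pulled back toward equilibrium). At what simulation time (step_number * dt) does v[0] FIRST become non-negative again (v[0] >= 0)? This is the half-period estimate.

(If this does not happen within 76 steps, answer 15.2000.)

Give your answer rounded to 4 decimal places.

Answer: 2.6000

Derivation:
Step 0: x=[9.9000] v=[0.0000]
Step 1: x=[9.7925] v=[-0.5376]
Step 2: x=[9.5847] v=[-1.0391]
Step 3: x=[9.2905] v=[-1.4708]
Step 4: x=[8.9298] v=[-1.8036]
Step 5: x=[8.5268] v=[-2.0152]
Step 6: x=[8.1085] v=[-2.0914]
Step 7: x=[7.7031] v=[-2.0271]
Step 8: x=[7.3378] v=[-1.8265]
Step 9: x=[7.0372] v=[-1.5032]
Step 10: x=[6.8214] v=[-1.0789]
Step 11: x=[6.7050] v=[-0.5821]
Step 12: x=[6.6958] v=[-0.0462]
Step 13: x=[6.7944] v=[0.4928]
First v>=0 after going negative at step 13, time=2.6000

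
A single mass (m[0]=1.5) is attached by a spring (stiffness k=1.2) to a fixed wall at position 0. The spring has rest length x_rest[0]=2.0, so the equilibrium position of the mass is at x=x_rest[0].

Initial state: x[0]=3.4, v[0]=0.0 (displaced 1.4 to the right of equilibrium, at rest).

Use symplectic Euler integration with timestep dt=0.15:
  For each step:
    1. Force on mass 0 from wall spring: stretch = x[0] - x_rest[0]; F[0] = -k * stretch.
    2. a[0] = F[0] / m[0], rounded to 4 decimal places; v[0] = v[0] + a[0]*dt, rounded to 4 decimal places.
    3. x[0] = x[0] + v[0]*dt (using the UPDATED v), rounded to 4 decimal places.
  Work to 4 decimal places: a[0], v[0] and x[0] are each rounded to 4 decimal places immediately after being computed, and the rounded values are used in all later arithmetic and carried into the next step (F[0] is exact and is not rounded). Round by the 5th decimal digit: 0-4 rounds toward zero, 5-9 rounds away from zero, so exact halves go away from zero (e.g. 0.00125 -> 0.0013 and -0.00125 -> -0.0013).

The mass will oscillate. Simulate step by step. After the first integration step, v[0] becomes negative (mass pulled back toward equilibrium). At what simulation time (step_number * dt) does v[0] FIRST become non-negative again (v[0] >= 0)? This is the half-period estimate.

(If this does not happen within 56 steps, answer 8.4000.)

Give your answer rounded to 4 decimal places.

Step 0: x=[3.4000] v=[0.0000]
Step 1: x=[3.3748] v=[-0.1680]
Step 2: x=[3.3249] v=[-0.3330]
Step 3: x=[3.2511] v=[-0.4920]
Step 4: x=[3.1548] v=[-0.6421]
Step 5: x=[3.0377] v=[-0.7807]
Step 6: x=[2.9019] v=[-0.9052]
Step 7: x=[2.7499] v=[-1.0134]
Step 8: x=[2.5844] v=[-1.1034]
Step 9: x=[2.4084] v=[-1.1735]
Step 10: x=[2.2250] v=[-1.2225]
Step 11: x=[2.0376] v=[-1.2495]
Step 12: x=[1.8495] v=[-1.2540]
Step 13: x=[1.6641] v=[-1.2359]
Step 14: x=[1.4848] v=[-1.1956]
Step 15: x=[1.3147] v=[-1.1338]
Step 16: x=[1.1570] v=[-1.0516]
Step 17: x=[1.0144] v=[-0.9504]
Step 18: x=[0.8896] v=[-0.8321]
Step 19: x=[0.7848] v=[-0.6989]
Step 20: x=[0.7018] v=[-0.5531]
Step 21: x=[0.6422] v=[-0.3973]
Step 22: x=[0.6070] v=[-0.2344]
Step 23: x=[0.5969] v=[-0.0672]
Step 24: x=[0.6121] v=[0.1012]
First v>=0 after going negative at step 24, time=3.6000

Answer: 3.6000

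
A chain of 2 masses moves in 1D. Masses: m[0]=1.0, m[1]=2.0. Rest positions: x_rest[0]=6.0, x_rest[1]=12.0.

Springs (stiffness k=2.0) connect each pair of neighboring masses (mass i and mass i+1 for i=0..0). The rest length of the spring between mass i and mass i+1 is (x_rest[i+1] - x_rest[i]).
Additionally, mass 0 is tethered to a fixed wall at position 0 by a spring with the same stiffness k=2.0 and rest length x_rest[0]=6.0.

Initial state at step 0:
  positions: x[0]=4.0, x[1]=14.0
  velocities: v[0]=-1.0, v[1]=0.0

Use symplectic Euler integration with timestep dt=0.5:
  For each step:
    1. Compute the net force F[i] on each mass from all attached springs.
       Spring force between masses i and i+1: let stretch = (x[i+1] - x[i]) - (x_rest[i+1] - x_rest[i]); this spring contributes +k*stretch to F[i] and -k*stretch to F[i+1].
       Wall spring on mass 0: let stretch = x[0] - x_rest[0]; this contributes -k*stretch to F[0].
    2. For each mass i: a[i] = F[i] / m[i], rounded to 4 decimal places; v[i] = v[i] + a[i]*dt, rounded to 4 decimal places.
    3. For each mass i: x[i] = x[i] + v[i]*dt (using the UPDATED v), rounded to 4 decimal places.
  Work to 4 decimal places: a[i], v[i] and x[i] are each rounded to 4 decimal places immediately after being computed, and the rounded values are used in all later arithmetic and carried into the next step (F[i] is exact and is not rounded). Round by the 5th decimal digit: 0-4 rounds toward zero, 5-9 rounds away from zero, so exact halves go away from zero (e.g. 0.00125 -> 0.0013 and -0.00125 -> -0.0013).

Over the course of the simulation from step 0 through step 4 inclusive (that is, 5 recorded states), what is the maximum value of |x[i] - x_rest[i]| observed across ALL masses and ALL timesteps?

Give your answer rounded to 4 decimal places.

Step 0: x=[4.0000 14.0000] v=[-1.0000 0.0000]
Step 1: x=[6.5000 13.0000] v=[5.0000 -2.0000]
Step 2: x=[9.0000 11.8750] v=[5.0000 -2.2500]
Step 3: x=[8.4375 11.5313] v=[-1.1250 -0.6875]
Step 4: x=[5.2032 11.9141] v=[-6.4687 0.7656]
Max displacement = 3.0000

Answer: 3.0000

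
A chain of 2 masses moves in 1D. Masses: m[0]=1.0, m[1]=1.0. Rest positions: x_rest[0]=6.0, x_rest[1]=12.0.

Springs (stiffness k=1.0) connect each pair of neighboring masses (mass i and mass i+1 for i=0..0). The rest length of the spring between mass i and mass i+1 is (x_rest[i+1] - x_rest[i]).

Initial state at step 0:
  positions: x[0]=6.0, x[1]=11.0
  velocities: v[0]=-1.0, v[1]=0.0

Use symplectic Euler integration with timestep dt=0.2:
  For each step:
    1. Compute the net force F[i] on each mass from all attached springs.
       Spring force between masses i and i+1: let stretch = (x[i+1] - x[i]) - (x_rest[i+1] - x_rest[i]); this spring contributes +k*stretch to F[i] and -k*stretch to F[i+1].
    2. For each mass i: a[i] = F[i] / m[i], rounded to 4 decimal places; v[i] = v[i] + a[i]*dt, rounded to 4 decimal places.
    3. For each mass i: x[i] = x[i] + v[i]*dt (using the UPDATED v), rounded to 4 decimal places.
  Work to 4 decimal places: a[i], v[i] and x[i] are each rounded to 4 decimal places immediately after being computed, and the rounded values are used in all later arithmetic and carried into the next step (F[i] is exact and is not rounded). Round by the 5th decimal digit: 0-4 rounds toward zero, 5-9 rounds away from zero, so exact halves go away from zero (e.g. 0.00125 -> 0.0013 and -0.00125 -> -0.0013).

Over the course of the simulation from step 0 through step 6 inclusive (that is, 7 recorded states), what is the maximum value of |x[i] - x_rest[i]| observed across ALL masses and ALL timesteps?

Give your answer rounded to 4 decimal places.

Answer: 1.5907

Derivation:
Step 0: x=[6.0000 11.0000] v=[-1.0000 0.0000]
Step 1: x=[5.7600 11.0400] v=[-1.2000 0.2000]
Step 2: x=[5.4912 11.1088] v=[-1.3440 0.3440]
Step 3: x=[5.2071 11.1929] v=[-1.4205 0.4205]
Step 4: x=[4.9224 11.2776] v=[-1.4233 0.4233]
Step 5: x=[4.6519 11.3481] v=[-1.3523 0.3523]
Step 6: x=[4.4093 11.3907] v=[-1.2131 0.2131]
Max displacement = 1.5907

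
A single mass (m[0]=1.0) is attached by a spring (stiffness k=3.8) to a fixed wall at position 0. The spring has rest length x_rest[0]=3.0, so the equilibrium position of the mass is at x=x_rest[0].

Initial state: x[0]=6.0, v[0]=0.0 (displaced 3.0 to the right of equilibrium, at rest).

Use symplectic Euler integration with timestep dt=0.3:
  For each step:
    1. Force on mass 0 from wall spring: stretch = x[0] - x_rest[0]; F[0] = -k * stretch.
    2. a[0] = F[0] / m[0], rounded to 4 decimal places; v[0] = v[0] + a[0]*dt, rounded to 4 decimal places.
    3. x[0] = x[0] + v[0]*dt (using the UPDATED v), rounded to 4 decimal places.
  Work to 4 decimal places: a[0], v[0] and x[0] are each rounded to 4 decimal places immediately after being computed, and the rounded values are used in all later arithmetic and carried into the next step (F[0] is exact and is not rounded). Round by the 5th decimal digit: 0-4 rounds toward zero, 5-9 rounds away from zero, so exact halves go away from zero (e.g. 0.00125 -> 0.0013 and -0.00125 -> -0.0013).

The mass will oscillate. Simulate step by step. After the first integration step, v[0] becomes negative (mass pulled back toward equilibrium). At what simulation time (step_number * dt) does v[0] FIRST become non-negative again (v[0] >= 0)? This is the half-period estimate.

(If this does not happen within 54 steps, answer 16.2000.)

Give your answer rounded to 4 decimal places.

Answer: 1.8000

Derivation:
Step 0: x=[6.0000] v=[0.0000]
Step 1: x=[4.9740] v=[-3.4200]
Step 2: x=[3.2729] v=[-5.6704]
Step 3: x=[1.4785] v=[-5.9815]
Step 4: x=[0.2044] v=[-4.2470]
Step 5: x=[-0.1136] v=[-1.0600]
Step 6: x=[0.6333] v=[2.4895]
First v>=0 after going negative at step 6, time=1.8000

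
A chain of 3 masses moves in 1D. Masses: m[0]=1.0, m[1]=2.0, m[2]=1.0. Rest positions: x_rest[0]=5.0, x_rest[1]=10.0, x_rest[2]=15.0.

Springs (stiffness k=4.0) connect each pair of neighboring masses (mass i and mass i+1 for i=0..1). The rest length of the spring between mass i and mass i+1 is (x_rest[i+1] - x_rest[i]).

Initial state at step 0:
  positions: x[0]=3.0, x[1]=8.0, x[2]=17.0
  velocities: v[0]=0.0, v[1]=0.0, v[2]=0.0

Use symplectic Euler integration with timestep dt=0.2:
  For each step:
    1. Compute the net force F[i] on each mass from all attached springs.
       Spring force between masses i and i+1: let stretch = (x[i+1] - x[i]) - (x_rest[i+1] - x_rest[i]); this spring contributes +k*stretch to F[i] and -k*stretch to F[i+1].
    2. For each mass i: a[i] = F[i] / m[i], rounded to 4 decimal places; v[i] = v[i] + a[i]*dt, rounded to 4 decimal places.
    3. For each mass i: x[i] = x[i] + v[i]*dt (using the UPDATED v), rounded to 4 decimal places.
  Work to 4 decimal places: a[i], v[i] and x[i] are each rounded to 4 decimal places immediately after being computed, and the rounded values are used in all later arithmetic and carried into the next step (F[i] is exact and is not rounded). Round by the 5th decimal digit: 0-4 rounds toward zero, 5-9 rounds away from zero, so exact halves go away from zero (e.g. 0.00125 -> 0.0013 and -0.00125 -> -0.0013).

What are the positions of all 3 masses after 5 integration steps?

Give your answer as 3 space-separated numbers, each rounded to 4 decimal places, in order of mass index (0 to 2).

Step 0: x=[3.0000 8.0000 17.0000] v=[0.0000 0.0000 0.0000]
Step 1: x=[3.0000 8.3200 16.3600] v=[0.0000 1.6000 -3.2000]
Step 2: x=[3.0512 8.8576 15.2336] v=[0.2560 2.6880 -5.6320]
Step 3: x=[3.2314 9.4408 13.8870] v=[0.9011 2.9158 -6.7328]
Step 4: x=[3.6051 9.8829 12.6290] v=[1.8686 2.2105 -6.2898]
Step 5: x=[4.1833 10.0425 11.7317] v=[2.8908 0.7978 -4.4867]

Answer: 4.1833 10.0425 11.7317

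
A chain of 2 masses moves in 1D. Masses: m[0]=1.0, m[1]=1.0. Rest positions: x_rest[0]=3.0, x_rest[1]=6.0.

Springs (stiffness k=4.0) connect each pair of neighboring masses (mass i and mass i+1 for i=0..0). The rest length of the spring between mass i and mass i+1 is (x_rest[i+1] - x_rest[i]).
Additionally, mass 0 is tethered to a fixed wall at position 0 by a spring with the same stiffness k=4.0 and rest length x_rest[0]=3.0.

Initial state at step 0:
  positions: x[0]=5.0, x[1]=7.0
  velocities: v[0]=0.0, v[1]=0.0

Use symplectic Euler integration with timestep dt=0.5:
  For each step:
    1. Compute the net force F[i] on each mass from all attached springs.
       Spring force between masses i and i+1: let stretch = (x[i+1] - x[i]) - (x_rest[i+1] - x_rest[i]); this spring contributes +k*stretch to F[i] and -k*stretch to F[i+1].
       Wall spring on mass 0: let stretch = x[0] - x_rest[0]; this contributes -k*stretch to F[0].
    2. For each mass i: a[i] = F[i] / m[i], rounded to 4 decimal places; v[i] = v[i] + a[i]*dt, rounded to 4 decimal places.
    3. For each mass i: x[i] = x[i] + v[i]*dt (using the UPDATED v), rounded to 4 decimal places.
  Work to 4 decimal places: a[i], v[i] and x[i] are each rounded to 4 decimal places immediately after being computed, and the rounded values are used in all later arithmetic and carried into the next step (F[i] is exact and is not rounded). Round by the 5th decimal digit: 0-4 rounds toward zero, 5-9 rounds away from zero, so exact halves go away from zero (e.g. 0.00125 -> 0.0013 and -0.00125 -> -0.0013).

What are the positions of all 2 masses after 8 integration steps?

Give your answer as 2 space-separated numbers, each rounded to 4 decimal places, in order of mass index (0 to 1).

Step 0: x=[5.0000 7.0000] v=[0.0000 0.0000]
Step 1: x=[2.0000 8.0000] v=[-6.0000 2.0000]
Step 2: x=[3.0000 6.0000] v=[2.0000 -4.0000]
Step 3: x=[4.0000 4.0000] v=[2.0000 -4.0000]
Step 4: x=[1.0000 5.0000] v=[-6.0000 2.0000]
Step 5: x=[1.0000 5.0000] v=[0.0000 0.0000]
Step 6: x=[4.0000 4.0000] v=[6.0000 -2.0000]
Step 7: x=[3.0000 6.0000] v=[-2.0000 4.0000]
Step 8: x=[2.0000 8.0000] v=[-2.0000 4.0000]

Answer: 2.0000 8.0000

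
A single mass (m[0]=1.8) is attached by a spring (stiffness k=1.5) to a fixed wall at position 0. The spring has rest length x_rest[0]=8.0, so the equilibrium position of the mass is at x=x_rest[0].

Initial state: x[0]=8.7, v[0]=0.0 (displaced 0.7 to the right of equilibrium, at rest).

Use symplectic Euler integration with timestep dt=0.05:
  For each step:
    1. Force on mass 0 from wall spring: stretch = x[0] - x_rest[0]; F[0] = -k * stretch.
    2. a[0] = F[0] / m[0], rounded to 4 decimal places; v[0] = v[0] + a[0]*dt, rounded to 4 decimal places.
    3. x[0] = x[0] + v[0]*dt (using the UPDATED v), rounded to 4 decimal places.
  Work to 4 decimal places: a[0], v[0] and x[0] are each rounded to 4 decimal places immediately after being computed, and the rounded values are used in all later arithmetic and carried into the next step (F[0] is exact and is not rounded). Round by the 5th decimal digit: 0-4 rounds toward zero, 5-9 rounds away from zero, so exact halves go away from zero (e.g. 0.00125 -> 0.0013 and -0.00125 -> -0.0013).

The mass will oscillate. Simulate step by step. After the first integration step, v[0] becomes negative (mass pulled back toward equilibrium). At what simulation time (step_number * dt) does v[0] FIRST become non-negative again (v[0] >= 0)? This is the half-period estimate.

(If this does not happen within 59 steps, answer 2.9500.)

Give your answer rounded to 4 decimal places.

Step 0: x=[8.7000] v=[0.0000]
Step 1: x=[8.6985] v=[-0.0292]
Step 2: x=[8.6956] v=[-0.0583]
Step 3: x=[8.6912] v=[-0.0873]
Step 4: x=[8.6854] v=[-0.1161]
Step 5: x=[8.6782] v=[-0.1447]
Step 6: x=[8.6696] v=[-0.1730]
Step 7: x=[8.6596] v=[-0.2009]
Step 8: x=[8.6482] v=[-0.2284]
Step 9: x=[8.6354] v=[-0.2554]
Step 10: x=[8.6213] v=[-0.2819]
Step 11: x=[8.6059] v=[-0.3078]
Step 12: x=[8.5893] v=[-0.3330]
Step 13: x=[8.5714] v=[-0.3576]
Step 14: x=[8.5523] v=[-0.3814]
Step 15: x=[8.5321] v=[-0.4044]
Step 16: x=[8.5108] v=[-0.4266]
Step 17: x=[8.4884] v=[-0.4479]
Step 18: x=[8.4650] v=[-0.4683]
Step 19: x=[8.4406] v=[-0.4877]
Step 20: x=[8.4153] v=[-0.5061]
Step 21: x=[8.3891] v=[-0.5234]
Step 22: x=[8.3621] v=[-0.5396]
Step 23: x=[8.3344] v=[-0.5547]
Step 24: x=[8.3060] v=[-0.5686]
Step 25: x=[8.2769] v=[-0.5814]
Step 26: x=[8.2473] v=[-0.5929]
Step 27: x=[8.2171] v=[-0.6032]
Step 28: x=[8.1865] v=[-0.6122]
Step 29: x=[8.1555] v=[-0.6200]
Step 30: x=[8.1242] v=[-0.6265]
Step 31: x=[8.0926] v=[-0.6317]
Step 32: x=[8.0608] v=[-0.6356]
Step 33: x=[8.0289] v=[-0.6381]
Step 34: x=[7.9969] v=[-0.6393]
Step 35: x=[7.9649] v=[-0.6392]
Step 36: x=[7.9330] v=[-0.6377]
Step 37: x=[7.9013] v=[-0.6349]
Step 38: x=[7.8698] v=[-0.6308]
Step 39: x=[7.8385] v=[-0.6254]
Step 40: x=[7.8076] v=[-0.6187]
Step 41: x=[7.7771] v=[-0.6107]
Step 42: x=[7.7470] v=[-0.6014]
Step 43: x=[7.7175] v=[-0.5909]
Step 44: x=[7.6885] v=[-0.5791]
Step 45: x=[7.6602] v=[-0.5661]
Step 46: x=[7.6326] v=[-0.5519]
Step 47: x=[7.6058] v=[-0.5366]
Step 48: x=[7.5798] v=[-0.5202]
Step 49: x=[7.5547] v=[-0.5027]
Step 50: x=[7.5305] v=[-0.4841]
Step 51: x=[7.5073] v=[-0.4645]
Step 52: x=[7.4851] v=[-0.4440]
Step 53: x=[7.4640] v=[-0.4225]
Step 54: x=[7.4440] v=[-0.4002]
Step 55: x=[7.4252] v=[-0.3770]
Step 56: x=[7.4075] v=[-0.3531]
Step 57: x=[7.3911] v=[-0.3284]
Step 58: x=[7.3760] v=[-0.3030]
Step 59: x=[7.3622] v=[-0.2770]
v[0] did not become non-negative within 59 steps; using fallback time=2.9500

Answer: 2.9500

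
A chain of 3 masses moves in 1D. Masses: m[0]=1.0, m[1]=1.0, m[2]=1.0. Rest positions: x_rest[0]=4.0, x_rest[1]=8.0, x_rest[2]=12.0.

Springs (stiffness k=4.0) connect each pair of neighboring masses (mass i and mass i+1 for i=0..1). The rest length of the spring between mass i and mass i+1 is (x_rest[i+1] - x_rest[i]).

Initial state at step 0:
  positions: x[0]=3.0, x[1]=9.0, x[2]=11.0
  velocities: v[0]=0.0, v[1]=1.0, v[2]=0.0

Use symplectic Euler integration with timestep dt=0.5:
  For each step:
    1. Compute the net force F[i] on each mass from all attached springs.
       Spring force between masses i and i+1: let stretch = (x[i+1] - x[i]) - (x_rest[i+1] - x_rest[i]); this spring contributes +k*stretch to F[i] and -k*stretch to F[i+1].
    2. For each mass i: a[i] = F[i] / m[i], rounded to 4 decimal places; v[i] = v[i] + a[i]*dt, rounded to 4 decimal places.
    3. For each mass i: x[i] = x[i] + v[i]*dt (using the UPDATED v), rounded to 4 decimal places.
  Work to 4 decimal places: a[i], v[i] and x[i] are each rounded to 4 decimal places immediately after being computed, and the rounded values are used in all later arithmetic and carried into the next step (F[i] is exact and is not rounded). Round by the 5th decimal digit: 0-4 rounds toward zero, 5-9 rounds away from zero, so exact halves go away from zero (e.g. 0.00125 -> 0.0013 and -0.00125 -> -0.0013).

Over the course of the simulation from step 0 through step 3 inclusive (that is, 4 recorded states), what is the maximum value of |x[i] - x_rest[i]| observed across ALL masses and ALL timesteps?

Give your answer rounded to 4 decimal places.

Step 0: x=[3.0000 9.0000 11.0000] v=[0.0000 1.0000 0.0000]
Step 1: x=[5.0000 5.5000 13.0000] v=[4.0000 -7.0000 4.0000]
Step 2: x=[3.5000 9.0000 11.5000] v=[-3.0000 7.0000 -3.0000]
Step 3: x=[3.5000 9.5000 11.5000] v=[0.0000 1.0000 0.0000]
Max displacement = 2.5000

Answer: 2.5000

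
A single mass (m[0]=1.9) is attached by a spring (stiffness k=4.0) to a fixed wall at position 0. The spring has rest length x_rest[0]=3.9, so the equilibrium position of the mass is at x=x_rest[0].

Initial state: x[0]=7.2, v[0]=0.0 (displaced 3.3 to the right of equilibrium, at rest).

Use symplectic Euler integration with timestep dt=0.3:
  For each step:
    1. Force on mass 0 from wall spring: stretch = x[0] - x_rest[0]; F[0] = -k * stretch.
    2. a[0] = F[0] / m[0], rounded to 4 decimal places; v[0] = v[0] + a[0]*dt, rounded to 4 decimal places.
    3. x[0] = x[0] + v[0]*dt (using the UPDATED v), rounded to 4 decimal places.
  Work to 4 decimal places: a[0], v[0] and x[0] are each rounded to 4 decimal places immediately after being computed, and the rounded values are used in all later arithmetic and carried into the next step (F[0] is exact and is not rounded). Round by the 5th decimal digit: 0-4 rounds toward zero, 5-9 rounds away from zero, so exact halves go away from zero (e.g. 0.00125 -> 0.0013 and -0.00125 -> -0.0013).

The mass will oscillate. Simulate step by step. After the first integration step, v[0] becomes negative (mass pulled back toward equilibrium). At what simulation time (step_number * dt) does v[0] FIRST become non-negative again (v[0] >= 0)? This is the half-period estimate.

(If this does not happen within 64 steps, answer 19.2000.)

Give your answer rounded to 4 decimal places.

Answer: 2.4000

Derivation:
Step 0: x=[7.2000] v=[0.0000]
Step 1: x=[6.5747] v=[-2.0842]
Step 2: x=[5.4427] v=[-3.7735]
Step 3: x=[4.0184] v=[-4.7478]
Step 4: x=[2.5716] v=[-4.8226]
Step 5: x=[1.3765] v=[-3.9836]
Step 6: x=[0.6596] v=[-2.3898]
Step 7: x=[0.5566] v=[-0.3432]
Step 8: x=[1.0871] v=[1.7684]
First v>=0 after going negative at step 8, time=2.4000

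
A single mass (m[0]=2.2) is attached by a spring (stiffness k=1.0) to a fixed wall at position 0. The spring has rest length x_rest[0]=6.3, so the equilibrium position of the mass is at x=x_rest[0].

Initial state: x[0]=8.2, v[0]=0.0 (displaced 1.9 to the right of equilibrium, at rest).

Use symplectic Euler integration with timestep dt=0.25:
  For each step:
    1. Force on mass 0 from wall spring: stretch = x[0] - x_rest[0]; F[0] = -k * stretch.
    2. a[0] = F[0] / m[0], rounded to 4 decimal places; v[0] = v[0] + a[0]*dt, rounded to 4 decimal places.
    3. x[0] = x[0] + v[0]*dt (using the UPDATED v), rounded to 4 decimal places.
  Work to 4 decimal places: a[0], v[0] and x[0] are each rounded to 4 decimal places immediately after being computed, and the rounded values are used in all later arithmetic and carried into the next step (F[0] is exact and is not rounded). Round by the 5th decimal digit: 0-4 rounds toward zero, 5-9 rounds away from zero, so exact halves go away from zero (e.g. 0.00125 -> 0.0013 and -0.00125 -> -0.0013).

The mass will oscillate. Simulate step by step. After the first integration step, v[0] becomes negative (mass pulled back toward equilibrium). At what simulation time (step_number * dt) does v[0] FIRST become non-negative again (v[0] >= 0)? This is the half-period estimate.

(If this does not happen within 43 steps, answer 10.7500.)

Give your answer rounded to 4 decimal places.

Step 0: x=[8.2000] v=[0.0000]
Step 1: x=[8.1460] v=[-0.2159]
Step 2: x=[8.0396] v=[-0.4257]
Step 3: x=[7.8838] v=[-0.6234]
Step 4: x=[7.6830] v=[-0.8034]
Step 5: x=[7.4429] v=[-0.9606]
Step 6: x=[7.1703] v=[-1.0905]
Step 7: x=[6.8730] v=[-1.1894]
Step 8: x=[6.5594] v=[-1.2545]
Step 9: x=[6.2384] v=[-1.2840]
Step 10: x=[5.9192] v=[-1.2770]
Step 11: x=[5.6108] v=[-1.2337]
Step 12: x=[5.3220] v=[-1.1554]
Step 13: x=[5.0609] v=[-1.0443]
Step 14: x=[4.8350] v=[-0.9035]
Step 15: x=[4.6508] v=[-0.7370]
Step 16: x=[4.5134] v=[-0.5496]
Step 17: x=[4.4268] v=[-0.3466]
Step 18: x=[4.3934] v=[-0.1337]
Step 19: x=[4.4142] v=[0.0830]
First v>=0 after going negative at step 19, time=4.7500

Answer: 4.7500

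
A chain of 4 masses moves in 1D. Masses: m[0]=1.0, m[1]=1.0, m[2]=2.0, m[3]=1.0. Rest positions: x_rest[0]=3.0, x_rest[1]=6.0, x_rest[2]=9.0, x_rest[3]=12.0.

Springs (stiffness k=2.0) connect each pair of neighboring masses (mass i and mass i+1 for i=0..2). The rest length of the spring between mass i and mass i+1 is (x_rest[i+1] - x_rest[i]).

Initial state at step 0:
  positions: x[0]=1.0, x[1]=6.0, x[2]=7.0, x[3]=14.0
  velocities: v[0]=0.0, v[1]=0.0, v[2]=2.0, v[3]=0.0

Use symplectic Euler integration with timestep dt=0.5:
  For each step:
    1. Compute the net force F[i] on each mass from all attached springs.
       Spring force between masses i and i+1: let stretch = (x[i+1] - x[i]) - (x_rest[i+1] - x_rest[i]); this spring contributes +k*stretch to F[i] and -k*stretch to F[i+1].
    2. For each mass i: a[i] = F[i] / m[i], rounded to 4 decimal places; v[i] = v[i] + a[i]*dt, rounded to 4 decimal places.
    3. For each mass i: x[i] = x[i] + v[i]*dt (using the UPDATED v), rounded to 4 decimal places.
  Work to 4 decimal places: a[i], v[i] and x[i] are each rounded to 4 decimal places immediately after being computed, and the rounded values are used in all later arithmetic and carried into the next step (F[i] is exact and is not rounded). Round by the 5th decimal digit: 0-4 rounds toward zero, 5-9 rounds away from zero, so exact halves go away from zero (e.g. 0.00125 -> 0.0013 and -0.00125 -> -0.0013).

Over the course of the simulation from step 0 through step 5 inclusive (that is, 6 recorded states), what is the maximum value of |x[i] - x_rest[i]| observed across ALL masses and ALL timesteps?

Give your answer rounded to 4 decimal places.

Answer: 3.3750

Derivation:
Step 0: x=[1.0000 6.0000 7.0000 14.0000] v=[0.0000 0.0000 2.0000 0.0000]
Step 1: x=[2.0000 4.0000 9.5000 12.0000] v=[2.0000 -4.0000 5.0000 -4.0000]
Step 2: x=[2.5000 3.7500 11.2500 10.2500] v=[1.0000 -0.5000 3.5000 -3.5000]
Step 3: x=[2.1250 6.6250 10.8750 10.5000] v=[-0.7500 5.7500 -0.7500 0.5000]
Step 4: x=[2.5000 9.3750 9.3438 12.4375] v=[0.7500 5.5000 -3.0625 3.8750]
Step 5: x=[4.8125 8.6719 8.5938 14.3282] v=[4.6250 -1.4062 -1.5001 3.7813]
Max displacement = 3.3750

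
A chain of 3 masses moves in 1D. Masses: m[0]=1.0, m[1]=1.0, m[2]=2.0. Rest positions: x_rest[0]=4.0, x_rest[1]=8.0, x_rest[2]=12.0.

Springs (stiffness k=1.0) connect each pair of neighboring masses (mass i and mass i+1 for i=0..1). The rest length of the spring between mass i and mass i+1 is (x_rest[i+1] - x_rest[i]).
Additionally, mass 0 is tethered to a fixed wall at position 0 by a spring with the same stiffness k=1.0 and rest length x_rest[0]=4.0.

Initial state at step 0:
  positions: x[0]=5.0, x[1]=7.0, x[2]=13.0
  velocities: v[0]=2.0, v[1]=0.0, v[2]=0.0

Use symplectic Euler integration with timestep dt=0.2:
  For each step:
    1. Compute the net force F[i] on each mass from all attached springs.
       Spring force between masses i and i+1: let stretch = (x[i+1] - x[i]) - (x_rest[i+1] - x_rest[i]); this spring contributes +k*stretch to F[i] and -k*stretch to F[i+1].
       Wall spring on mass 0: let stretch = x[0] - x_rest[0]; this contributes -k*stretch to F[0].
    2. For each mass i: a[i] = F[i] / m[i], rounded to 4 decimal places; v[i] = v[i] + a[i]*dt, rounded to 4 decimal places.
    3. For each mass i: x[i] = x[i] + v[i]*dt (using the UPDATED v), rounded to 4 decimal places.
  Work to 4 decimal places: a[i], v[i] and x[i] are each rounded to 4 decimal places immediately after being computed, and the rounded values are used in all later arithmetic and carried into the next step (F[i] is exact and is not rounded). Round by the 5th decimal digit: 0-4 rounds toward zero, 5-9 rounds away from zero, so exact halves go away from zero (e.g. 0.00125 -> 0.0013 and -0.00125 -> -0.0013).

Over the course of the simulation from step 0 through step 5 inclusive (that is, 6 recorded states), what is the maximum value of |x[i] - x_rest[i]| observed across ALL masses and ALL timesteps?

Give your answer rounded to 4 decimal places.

Step 0: x=[5.0000 7.0000 13.0000] v=[2.0000 0.0000 0.0000]
Step 1: x=[5.2800 7.1600 12.9600] v=[1.4000 0.8000 -0.2000]
Step 2: x=[5.4240 7.4768 12.8840] v=[0.7200 1.5840 -0.3800]
Step 3: x=[5.4332 7.9278 12.7799] v=[0.0458 2.2549 -0.5207]
Step 4: x=[5.3248 8.4731 12.6587] v=[-0.5419 2.7264 -0.6059]
Step 5: x=[5.1294 9.0599 12.5338] v=[-0.9772 2.9339 -0.6245]
Max displacement = 1.4332

Answer: 1.4332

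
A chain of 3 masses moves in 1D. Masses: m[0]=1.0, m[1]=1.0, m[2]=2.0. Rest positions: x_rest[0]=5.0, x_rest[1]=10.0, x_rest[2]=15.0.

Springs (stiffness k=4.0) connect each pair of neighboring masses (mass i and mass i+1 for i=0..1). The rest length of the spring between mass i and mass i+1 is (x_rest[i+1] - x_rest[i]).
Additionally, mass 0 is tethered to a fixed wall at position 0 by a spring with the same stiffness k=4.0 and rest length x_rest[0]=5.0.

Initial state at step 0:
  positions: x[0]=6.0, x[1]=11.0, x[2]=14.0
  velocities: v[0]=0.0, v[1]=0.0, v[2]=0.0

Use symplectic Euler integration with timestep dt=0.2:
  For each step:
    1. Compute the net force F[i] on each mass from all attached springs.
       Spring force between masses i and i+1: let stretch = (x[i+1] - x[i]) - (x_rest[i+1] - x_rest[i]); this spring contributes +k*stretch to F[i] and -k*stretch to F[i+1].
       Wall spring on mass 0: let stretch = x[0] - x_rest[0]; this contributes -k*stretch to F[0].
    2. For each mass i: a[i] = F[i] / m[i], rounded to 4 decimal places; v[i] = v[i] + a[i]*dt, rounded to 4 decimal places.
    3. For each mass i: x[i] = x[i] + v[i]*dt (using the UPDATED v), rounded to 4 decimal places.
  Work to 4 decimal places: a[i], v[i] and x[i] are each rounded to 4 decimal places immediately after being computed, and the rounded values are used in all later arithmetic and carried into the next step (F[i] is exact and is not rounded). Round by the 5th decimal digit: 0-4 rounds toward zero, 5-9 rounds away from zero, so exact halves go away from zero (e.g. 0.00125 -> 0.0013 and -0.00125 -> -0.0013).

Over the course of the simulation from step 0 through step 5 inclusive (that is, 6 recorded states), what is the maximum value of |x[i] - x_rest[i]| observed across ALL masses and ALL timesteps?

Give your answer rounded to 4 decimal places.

Answer: 1.1615

Derivation:
Step 0: x=[6.0000 11.0000 14.0000] v=[0.0000 0.0000 0.0000]
Step 1: x=[5.8400 10.6800 14.1600] v=[-0.8000 -1.6000 0.8000]
Step 2: x=[5.5200 10.1424 14.4416] v=[-1.6000 -2.6880 1.4080]
Step 3: x=[5.0564 9.5531 14.7793] v=[-2.3181 -2.9466 1.6883]
Step 4: x=[4.5032 9.0805 15.0989] v=[-2.7659 -2.3630 1.5978]
Step 5: x=[3.9619 8.8385 15.3370] v=[-2.7066 -1.2101 1.1904]
Max displacement = 1.1615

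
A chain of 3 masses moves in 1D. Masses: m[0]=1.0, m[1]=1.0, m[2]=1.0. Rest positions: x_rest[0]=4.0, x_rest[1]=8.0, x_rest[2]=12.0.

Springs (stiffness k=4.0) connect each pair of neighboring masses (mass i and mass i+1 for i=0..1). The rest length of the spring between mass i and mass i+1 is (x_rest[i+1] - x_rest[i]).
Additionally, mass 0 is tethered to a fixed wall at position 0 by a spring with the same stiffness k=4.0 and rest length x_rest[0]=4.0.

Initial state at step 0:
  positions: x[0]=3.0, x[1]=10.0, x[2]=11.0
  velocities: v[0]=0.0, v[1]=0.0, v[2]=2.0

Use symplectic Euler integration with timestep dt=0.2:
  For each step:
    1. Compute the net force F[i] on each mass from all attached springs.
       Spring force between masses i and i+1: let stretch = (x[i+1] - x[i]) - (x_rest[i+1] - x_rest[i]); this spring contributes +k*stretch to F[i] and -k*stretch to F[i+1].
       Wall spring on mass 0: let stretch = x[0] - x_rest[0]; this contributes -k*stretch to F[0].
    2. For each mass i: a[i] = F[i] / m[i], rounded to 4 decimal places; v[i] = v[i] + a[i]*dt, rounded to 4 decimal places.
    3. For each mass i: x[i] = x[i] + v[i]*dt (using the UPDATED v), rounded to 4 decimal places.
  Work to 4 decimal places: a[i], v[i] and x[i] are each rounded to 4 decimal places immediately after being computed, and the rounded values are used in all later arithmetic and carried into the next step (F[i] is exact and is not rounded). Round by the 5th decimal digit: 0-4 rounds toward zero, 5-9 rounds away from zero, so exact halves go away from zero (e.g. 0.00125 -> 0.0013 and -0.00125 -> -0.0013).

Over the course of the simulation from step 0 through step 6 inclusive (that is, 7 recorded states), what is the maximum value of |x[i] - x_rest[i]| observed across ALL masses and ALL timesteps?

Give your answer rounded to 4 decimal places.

Step 0: x=[3.0000 10.0000 11.0000] v=[0.0000 0.0000 2.0000]
Step 1: x=[3.6400 9.0400 11.8800] v=[3.2000 -4.8000 4.4000]
Step 2: x=[4.5616 7.6704 12.9456] v=[4.6080 -6.8480 5.3280]
Step 3: x=[5.2508 6.6474 13.8072] v=[3.4458 -5.1149 4.3078]
Step 4: x=[5.3233 6.5465 14.1632] v=[0.3624 -0.5043 1.7800]
Step 5: x=[4.7398 7.4686 13.9405] v=[-2.9177 4.6105 -1.1134]
Step 6: x=[3.8345 8.9896 13.3223] v=[-4.5265 7.6050 -3.0909]
Max displacement = 2.1632

Answer: 2.1632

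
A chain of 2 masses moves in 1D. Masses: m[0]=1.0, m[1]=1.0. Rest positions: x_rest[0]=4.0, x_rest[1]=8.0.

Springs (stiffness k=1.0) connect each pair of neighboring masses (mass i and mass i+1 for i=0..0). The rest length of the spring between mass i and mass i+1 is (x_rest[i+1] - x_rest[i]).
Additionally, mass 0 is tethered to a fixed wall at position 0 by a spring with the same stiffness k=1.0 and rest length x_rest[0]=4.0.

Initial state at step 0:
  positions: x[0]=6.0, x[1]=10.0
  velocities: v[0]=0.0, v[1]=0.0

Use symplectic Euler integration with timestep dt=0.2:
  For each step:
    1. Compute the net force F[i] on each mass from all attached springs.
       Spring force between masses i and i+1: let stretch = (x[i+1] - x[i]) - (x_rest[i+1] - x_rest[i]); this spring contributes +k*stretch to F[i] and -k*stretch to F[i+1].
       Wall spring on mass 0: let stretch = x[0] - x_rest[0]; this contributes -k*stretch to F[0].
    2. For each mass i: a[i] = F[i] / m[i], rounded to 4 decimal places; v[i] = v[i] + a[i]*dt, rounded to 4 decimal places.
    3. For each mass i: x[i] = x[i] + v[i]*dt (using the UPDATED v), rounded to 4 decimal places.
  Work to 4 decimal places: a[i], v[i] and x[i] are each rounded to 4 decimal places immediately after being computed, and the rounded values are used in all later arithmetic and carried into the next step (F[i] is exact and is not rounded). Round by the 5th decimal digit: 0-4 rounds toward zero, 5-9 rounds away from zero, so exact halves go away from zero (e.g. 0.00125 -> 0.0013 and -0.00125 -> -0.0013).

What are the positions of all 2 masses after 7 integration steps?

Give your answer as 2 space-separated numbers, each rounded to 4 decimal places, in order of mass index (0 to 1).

Answer: 4.4426 9.6710

Derivation:
Step 0: x=[6.0000 10.0000] v=[0.0000 0.0000]
Step 1: x=[5.9200 10.0000] v=[-0.4000 0.0000]
Step 2: x=[5.7664 9.9968] v=[-0.7680 -0.0160]
Step 3: x=[5.5514 9.9844] v=[-1.0752 -0.0621]
Step 4: x=[5.2916 9.9547] v=[-1.2989 -0.1487]
Step 5: x=[5.0067 9.8984] v=[-1.4246 -0.2813]
Step 6: x=[4.7172 9.8065] v=[-1.4476 -0.4596]
Step 7: x=[4.4426 9.6710] v=[-1.3732 -0.6775]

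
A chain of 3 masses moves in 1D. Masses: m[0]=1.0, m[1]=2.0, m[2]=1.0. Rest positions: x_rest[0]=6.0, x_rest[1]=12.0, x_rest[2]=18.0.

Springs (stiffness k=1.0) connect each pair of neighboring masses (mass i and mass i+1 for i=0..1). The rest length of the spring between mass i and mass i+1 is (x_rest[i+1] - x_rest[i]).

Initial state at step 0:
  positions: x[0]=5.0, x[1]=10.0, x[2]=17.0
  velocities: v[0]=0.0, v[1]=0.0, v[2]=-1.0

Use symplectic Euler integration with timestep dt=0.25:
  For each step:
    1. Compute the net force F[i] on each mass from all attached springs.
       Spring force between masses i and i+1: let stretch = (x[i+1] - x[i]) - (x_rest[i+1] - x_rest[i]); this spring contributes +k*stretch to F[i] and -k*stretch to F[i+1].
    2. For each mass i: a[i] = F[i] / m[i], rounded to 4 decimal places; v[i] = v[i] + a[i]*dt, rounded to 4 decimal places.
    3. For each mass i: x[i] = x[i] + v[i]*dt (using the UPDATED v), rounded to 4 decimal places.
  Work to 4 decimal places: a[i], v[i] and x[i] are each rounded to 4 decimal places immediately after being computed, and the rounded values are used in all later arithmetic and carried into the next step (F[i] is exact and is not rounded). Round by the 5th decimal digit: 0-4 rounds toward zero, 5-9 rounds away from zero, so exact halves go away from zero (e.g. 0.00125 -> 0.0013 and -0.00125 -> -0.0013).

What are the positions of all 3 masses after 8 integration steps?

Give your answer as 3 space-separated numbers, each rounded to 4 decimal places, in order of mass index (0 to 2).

Step 0: x=[5.0000 10.0000 17.0000] v=[0.0000 0.0000 -1.0000]
Step 1: x=[4.9375 10.0625 16.6875] v=[-0.2500 0.2500 -1.2500]
Step 2: x=[4.8203 10.1719 16.3359] v=[-0.4688 0.4375 -1.4063]
Step 3: x=[4.6626 10.3067 15.9741] v=[-0.6309 0.5391 -1.4473]
Step 4: x=[4.4826 10.4422 15.6331] v=[-0.7199 0.5420 -1.3642]
Step 5: x=[4.3001 10.5537 15.3426] v=[-0.7300 0.4459 -1.1619]
Step 6: x=[4.1335 10.6194 15.1278] v=[-0.6666 0.2628 -0.8591]
Step 7: x=[3.9972 10.6233 15.0063] v=[-0.5451 0.0156 -0.4862]
Step 8: x=[3.9001 10.5571 14.9858] v=[-0.3886 -0.2648 -0.0820]

Answer: 3.9001 10.5571 14.9858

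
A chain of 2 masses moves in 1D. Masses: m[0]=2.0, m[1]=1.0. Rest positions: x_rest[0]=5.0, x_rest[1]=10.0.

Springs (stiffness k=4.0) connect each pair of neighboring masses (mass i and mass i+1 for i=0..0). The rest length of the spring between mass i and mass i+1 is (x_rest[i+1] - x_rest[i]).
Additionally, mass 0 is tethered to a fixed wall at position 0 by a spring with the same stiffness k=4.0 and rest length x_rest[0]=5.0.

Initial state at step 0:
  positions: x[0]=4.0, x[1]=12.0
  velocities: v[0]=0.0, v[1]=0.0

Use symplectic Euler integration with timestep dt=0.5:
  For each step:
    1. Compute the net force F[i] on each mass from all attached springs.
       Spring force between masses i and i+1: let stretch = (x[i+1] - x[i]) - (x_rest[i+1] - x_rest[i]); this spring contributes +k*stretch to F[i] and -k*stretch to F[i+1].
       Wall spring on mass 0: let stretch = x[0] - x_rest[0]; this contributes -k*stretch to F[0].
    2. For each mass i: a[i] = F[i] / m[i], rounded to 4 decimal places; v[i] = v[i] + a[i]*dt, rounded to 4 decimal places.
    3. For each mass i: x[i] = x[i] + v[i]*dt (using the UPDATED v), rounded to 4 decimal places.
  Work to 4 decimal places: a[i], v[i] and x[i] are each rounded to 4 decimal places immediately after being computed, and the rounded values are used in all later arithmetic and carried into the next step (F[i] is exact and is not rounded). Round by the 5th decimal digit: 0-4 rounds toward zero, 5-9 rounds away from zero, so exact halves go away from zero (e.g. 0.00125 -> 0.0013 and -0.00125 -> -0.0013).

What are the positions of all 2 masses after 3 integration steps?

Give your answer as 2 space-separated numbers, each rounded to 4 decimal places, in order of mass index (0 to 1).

Step 0: x=[4.0000 12.0000] v=[0.0000 0.0000]
Step 1: x=[6.0000 9.0000] v=[4.0000 -6.0000]
Step 2: x=[6.5000 8.0000] v=[1.0000 -2.0000]
Step 3: x=[4.5000 10.5000] v=[-4.0000 5.0000]

Answer: 4.5000 10.5000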